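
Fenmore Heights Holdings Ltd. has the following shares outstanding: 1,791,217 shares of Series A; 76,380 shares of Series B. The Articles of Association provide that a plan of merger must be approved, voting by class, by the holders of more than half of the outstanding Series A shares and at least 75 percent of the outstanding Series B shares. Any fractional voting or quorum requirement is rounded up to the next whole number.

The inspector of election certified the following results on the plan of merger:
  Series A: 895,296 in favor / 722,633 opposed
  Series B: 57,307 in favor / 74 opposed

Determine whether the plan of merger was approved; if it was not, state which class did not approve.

Not approved — the Series A shares did not give the required vote.

Series A: a majority of 1791217 is 895609; 895,609 required, 895,296 in favor — not approved.
Series B: 3/4 of 76380 = 57285; 57,285 required, 57,307 in favor — approved.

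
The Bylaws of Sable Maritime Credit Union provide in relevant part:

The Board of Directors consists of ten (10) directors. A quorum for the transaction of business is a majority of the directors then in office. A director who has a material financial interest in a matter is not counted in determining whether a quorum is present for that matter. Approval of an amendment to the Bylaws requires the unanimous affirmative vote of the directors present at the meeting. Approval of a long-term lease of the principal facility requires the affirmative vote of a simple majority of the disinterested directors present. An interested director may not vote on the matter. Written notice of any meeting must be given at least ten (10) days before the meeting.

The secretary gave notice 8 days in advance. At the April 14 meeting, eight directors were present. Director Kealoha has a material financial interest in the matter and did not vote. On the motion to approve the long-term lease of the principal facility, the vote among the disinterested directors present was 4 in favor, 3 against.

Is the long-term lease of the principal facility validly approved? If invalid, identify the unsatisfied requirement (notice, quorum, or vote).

Notice: 8 days given; 10 required (8 < 10). Not satisfied.
Quorum: 8 present, but the 1 interested director does not count, leaving 7. Quorum is 6. Satisfied.
Vote: the long-term lease of the principal facility requires a majority of the disinterested directors present (8 − 1 = 7). A majority of 7 is 4, so 4 affirmative votes are needed; 4 voted in favor. Satisfied.

Invalid — notice requirement not satisfied.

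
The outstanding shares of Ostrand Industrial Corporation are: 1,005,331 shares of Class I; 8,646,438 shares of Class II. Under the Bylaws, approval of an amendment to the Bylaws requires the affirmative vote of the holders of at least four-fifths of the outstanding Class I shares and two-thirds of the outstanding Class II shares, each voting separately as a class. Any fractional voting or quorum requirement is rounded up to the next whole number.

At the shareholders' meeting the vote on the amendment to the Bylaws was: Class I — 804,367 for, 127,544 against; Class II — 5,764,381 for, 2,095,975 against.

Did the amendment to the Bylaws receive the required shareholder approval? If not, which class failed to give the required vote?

Approved — every class gave the required vote.

Class I: 4/5 of 1005331 = 804264.80, rounded up to 804265; 804,265 required, 804,367 in favor — approved.
Class II: 2/3 of 8646438 = 5764292; 5,764,292 required, 5,764,381 in favor — approved.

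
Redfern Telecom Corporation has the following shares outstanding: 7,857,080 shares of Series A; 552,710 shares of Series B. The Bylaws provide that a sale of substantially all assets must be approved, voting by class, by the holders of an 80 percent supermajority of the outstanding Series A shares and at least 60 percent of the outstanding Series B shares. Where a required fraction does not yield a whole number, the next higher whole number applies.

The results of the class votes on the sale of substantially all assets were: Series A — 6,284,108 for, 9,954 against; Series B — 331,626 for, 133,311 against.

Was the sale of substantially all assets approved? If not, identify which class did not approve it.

Not approved — the Series A shares did not give the required vote.

Series A: 4/5 of 7857080 = 6285664; 6,285,664 required, 6,284,108 in favor — not approved.
Series B: 3/5 of 552710 = 331626; 331,626 required, 331,626 in favor — approved.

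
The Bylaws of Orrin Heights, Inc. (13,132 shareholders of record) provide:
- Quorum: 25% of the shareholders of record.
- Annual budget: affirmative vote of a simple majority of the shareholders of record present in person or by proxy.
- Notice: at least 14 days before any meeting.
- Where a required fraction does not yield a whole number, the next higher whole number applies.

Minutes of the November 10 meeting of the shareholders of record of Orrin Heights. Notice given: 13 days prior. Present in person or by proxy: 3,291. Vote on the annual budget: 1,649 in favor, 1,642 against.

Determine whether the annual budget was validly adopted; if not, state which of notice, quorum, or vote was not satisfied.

Invalid — notice requirement not satisfied.

Notice: 13 days given; 14 required. Not satisfied.
Quorum: 25% of 13,132 = 3,283; 3,291 present. Satisfied.
Vote: requires a majority of those present (3,291); a majority of 3291 is 1646, so 1,646 needed; 1,649 in favor. Satisfied.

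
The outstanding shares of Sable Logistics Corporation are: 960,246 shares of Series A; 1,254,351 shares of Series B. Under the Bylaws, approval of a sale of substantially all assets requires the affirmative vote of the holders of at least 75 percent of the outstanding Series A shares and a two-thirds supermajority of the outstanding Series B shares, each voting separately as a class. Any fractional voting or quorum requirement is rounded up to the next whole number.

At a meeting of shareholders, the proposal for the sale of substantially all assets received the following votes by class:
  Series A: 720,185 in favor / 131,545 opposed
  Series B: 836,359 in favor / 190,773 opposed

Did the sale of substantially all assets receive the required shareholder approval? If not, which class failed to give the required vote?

Series A: 3/4 of 960246 = 720184.50, rounded up to 720185; 720,185 required, 720,185 in favor — approved.
Series B: 2/3 of 1254351 = 836234; 836,234 required, 836,359 in favor — approved.

Approved — every class gave the required vote.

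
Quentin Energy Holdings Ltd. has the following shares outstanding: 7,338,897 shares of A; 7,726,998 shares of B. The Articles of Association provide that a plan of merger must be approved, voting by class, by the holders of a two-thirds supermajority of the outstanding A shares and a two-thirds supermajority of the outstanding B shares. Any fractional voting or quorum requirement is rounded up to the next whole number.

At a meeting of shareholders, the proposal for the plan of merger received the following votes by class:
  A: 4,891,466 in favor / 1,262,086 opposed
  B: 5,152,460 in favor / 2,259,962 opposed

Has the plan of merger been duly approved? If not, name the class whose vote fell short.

Not approved — the A shares did not give the required vote.

A: 2/3 of 7338897 = 4892598; 4,892,598 required, 4,891,466 in favor — not approved.
B: 2/3 of 7726998 = 5151332; 5,151,332 required, 5,152,460 in favor — approved.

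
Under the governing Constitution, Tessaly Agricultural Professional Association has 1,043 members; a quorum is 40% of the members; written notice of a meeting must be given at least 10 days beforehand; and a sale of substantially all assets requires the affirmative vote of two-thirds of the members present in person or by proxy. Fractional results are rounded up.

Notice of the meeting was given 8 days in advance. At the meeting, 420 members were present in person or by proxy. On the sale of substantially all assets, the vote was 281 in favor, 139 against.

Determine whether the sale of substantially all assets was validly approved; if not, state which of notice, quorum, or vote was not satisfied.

Notice: 8 days given; 10 required. Not satisfied.
Quorum: 40% of 1,043 = 417.20, rounded up to 418; 420 present. Satisfied.
Vote: requires two-thirds of those present (420); 2/3 of 420 = 280, so 280 needed; 281 in favor. Satisfied.

Invalid — notice requirement not satisfied.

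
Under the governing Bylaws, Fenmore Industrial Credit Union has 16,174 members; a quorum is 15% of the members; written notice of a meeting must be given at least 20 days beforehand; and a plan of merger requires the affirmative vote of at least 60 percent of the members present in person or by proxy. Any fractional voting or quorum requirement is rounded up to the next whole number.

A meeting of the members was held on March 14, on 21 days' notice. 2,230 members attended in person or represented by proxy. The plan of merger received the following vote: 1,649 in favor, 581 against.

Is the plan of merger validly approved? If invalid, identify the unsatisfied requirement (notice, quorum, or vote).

Invalid — quorum requirement not satisfied.

Notice: 21 days given; 20 required. Satisfied.
Quorum: 15% of 16,174 = 2,426.10, rounded up to 2,427; 2,230 present. Not satisfied.
Vote: requires three-fifths of those present (2,230); 3/5 of 2230 = 1338, so 1,338 needed; 1,649 in favor. Satisfied.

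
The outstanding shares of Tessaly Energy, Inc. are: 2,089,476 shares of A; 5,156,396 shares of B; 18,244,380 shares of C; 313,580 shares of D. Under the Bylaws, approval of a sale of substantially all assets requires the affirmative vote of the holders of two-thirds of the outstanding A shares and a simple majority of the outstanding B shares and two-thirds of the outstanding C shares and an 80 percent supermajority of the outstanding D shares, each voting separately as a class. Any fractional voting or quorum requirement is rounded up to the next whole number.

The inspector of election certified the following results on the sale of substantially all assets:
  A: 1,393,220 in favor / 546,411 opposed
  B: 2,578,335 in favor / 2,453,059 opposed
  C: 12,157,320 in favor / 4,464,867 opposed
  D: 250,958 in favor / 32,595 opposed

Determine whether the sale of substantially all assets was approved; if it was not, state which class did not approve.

A: 2/3 of 2089476 = 1392984; 1,392,984 required, 1,393,220 in favor — approved.
B: a majority of 5156396 is 2578199; 2,578,199 required, 2,578,335 in favor — approved.
C: 2/3 of 18244380 = 12162920; 12,162,920 required, 12,157,320 in favor — not approved.
D: 4/5 of 313580 = 250864; 250,864 required, 250,958 in favor — approved.

Not approved — the C shares did not give the required vote.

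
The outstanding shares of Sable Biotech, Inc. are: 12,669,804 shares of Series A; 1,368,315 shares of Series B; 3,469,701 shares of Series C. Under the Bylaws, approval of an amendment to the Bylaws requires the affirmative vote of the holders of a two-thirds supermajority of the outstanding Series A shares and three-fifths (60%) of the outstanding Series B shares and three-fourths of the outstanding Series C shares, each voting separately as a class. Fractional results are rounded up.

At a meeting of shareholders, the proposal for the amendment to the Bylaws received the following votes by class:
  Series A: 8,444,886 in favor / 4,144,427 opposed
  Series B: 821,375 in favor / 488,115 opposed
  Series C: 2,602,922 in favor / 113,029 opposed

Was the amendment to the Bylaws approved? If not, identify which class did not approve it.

Not approved — the Series A shares did not give the required vote.

Series A: 2/3 of 12669804 = 8446536; 8,446,536 required, 8,444,886 in favor — not approved.
Series B: 3/5 of 1368315 = 820989; 820,989 required, 821,375 in favor — approved.
Series C: 3/4 of 3469701 = 2602275.75, rounded up to 2602276; 2,602,276 required, 2,602,922 in favor — approved.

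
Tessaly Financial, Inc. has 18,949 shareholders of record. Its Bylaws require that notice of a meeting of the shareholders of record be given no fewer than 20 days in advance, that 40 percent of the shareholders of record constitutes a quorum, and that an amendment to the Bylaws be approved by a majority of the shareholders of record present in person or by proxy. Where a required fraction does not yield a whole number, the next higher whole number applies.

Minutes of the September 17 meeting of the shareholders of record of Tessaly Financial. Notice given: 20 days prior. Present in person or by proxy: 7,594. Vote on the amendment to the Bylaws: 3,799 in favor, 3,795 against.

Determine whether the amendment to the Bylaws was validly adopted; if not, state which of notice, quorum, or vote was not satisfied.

Valid — all requirements satisfied.

Notice: 20 days given; 20 required. Satisfied.
Quorum: 40% of 18,949 = 7,579.60, rounded up to 7,580; 7,594 present. Satisfied.
Vote: requires a majority of those present (7,594); a majority of 7594 is 3798, so 3,798 needed; 3,799 in favor. Satisfied.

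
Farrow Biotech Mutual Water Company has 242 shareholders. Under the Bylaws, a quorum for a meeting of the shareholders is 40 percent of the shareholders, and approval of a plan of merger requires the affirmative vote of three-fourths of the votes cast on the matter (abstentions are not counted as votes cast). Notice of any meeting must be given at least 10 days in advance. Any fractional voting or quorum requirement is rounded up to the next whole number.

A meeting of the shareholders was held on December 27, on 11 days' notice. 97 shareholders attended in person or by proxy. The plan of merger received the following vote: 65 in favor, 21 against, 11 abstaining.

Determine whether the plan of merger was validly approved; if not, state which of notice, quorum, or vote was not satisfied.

Valid — all requirements satisfied.

Notice: 11 days given; 10 required. Satisfied.
Quorum: 40% of 242 = 96.80, rounded up to 97; 97 present. Satisfied.
Vote: requires three-fourths of the votes cast (97 − 11 abstaining = 86); 3/4 of 86 = 64.50, rounded up to 65, so 65 needed; 65 in favor. Satisfied.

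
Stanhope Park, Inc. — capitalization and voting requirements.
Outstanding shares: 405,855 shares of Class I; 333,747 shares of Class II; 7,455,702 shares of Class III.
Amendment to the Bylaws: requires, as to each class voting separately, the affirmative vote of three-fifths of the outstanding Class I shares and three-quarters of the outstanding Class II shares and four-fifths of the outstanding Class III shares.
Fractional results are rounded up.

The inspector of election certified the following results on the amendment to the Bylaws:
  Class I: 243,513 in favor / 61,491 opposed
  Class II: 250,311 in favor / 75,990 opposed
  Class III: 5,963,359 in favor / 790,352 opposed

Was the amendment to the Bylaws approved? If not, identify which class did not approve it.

Class I: 3/5 of 405855 = 243513; 243,513 required, 243,513 in favor — approved.
Class II: 3/4 of 333747 = 250310.25, rounded up to 250311; 250,311 required, 250,311 in favor — approved.
Class III: 4/5 of 7455702 = 5964561.60, rounded up to 5964562; 5,964,562 required, 5,963,359 in favor — not approved.

Not approved — the Class III shares did not give the required vote.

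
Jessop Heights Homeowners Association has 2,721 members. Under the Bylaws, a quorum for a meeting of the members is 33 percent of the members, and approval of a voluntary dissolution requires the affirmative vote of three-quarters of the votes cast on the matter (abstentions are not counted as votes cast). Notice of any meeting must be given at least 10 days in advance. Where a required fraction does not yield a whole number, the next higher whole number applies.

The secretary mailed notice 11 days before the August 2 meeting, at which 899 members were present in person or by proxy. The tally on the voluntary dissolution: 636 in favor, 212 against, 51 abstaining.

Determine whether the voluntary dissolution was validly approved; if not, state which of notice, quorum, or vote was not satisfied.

Valid — all requirements satisfied.

Notice: 11 days given; 10 required. Satisfied.
Quorum: 33% of 2,721 = 897.93, rounded up to 898; 899 present. Satisfied.
Vote: requires three-fourths of the votes cast (899 − 51 abstaining = 848); 3/4 of 848 = 636, so 636 needed; 636 in favor. Satisfied.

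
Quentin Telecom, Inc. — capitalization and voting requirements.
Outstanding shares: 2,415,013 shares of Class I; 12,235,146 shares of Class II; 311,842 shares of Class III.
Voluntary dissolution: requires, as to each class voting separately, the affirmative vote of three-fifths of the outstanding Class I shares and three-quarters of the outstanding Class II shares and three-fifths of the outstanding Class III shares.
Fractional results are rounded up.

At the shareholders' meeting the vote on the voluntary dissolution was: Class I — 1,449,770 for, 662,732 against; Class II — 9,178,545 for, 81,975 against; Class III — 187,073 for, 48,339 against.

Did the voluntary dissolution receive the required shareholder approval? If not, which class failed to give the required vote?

Not approved — the Class III shares did not give the required vote.

Class I: 3/5 of 2415013 = 1449007.80, rounded up to 1449008; 1,449,008 required, 1,449,770 in favor — approved.
Class II: 3/4 of 12235146 = 9176359.50, rounded up to 9176360; 9,176,360 required, 9,178,545 in favor — approved.
Class III: 3/5 of 311842 = 187105.20, rounded up to 187106; 187,106 required, 187,073 in favor — not approved.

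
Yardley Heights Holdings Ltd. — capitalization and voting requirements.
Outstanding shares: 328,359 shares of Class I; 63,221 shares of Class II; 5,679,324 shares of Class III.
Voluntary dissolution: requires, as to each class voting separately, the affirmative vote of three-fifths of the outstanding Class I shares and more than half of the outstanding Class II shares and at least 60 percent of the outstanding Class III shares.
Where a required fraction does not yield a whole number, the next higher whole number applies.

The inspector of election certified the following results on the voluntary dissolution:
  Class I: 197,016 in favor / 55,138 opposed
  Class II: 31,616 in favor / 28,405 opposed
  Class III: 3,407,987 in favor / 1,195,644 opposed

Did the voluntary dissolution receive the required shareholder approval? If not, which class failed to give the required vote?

Approved — every class gave the required vote.

Class I: 3/5 of 328359 = 197015.40, rounded up to 197016; 197,016 required, 197,016 in favor — approved.
Class II: a majority of 63221 is 31611; 31,611 required, 31,616 in favor — approved.
Class III: 3/5 of 5679324 = 3407594.40, rounded up to 3407595; 3,407,595 required, 3,407,987 in favor — approved.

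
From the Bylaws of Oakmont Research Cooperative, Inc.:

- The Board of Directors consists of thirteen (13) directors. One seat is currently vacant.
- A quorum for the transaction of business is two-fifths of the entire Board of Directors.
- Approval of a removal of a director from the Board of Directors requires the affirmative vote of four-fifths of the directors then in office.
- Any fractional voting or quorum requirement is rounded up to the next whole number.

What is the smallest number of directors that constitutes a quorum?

6

2/5 of 13 = 5.20, rounded up to 6.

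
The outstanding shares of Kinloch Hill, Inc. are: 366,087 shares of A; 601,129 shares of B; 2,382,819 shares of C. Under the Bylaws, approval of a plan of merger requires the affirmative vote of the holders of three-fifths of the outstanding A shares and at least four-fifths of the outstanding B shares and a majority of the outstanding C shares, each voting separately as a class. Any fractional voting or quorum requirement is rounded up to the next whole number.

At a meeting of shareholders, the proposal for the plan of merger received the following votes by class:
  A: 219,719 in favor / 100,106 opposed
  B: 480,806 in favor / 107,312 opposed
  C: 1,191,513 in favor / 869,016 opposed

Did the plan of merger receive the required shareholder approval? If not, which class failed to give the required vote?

Not approved — the B shares did not give the required vote.

A: 3/5 of 366087 = 219652.20, rounded up to 219653; 219,653 required, 219,719 in favor — approved.
B: 4/5 of 601129 = 480903.20, rounded up to 480904; 480,904 required, 480,806 in favor — not approved.
C: a majority of 2382819 is 1191410; 1,191,410 required, 1,191,513 in favor — approved.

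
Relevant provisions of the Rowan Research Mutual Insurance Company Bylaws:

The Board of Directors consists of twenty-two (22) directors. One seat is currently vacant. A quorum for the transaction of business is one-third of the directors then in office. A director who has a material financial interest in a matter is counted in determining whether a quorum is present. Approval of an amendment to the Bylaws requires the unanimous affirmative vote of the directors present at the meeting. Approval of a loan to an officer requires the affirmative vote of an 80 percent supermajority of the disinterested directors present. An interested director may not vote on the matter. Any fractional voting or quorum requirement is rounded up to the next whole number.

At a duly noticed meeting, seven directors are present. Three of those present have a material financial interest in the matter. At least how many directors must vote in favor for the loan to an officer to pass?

The loan to an officer requires four-fifths of the disinterested directors present (7 − 3 = 4).
4/5 of 4 = 3.20, rounded up to 4.

4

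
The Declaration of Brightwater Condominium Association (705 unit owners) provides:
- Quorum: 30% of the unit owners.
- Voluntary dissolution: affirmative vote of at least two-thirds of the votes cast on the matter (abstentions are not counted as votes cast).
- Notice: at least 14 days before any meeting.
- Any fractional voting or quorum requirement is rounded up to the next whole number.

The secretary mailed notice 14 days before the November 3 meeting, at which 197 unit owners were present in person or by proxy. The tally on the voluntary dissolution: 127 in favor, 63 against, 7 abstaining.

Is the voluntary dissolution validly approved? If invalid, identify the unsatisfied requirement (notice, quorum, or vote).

Notice: 14 days given; 14 required. Satisfied.
Quorum: 30% of 705 = 211.50, rounded up to 212; 197 present. Not satisfied.
Vote: requires two-thirds of the votes cast (197 − 7 abstaining = 190); 2/3 of 190 = 126.67, rounded up to 127, so 127 needed; 127 in favor. Satisfied.

Invalid — quorum requirement not satisfied.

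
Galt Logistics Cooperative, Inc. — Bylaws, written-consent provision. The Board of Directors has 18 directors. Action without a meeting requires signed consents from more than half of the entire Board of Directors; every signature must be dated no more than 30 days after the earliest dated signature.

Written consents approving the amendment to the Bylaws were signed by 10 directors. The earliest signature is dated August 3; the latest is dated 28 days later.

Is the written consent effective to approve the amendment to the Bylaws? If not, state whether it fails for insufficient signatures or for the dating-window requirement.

Effective — both the signature and dating-window requirements are satisfied.

Signatures required: more than half of 18 — a majority of 18 is 10, so 10 needed; 10 signed. Sufficient.
Dating window: the latest signature is 28 days after the earliest; the limit is 30 days. Within the window.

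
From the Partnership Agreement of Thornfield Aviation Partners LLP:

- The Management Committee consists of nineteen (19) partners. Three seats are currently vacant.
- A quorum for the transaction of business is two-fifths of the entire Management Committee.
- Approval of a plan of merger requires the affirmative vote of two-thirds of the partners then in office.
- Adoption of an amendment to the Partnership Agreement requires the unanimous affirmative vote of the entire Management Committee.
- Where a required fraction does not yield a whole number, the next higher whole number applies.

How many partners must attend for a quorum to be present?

8

2/5 of 19 = 7.60, rounded up to 8.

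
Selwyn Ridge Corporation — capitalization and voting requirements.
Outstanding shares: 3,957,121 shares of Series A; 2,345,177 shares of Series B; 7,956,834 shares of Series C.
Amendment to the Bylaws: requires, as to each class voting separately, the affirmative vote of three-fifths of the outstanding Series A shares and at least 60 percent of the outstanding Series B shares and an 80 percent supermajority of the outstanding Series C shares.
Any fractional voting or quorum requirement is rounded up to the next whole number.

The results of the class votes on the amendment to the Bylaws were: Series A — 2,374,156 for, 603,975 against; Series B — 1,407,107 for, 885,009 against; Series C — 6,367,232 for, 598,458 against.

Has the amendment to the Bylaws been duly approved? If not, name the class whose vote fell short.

Not approved — the Series A shares did not give the required vote.

Series A: 3/5 of 3957121 = 2374272.60, rounded up to 2374273; 2,374,273 required, 2,374,156 in favor — not approved.
Series B: 3/5 of 2345177 = 1407106.20, rounded up to 1407107; 1,407,107 required, 1,407,107 in favor — approved.
Series C: 4/5 of 7956834 = 6365467.20, rounded up to 6365468; 6,365,468 required, 6,367,232 in favor — approved.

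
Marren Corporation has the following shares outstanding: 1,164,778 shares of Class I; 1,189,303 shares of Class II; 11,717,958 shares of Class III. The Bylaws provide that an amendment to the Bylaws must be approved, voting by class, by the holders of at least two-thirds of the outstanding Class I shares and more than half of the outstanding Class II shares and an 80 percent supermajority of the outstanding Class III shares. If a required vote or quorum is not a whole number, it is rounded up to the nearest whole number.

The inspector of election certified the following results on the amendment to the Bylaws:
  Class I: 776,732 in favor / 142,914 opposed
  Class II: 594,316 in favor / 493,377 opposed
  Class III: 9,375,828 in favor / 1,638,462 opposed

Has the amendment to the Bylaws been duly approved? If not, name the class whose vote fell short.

Class I: 2/3 of 1164778 = 776518.67, rounded up to 776519; 776,519 required, 776,732 in favor — approved.
Class II: a majority of 1189303 is 594652; 594,652 required, 594,316 in favor — not approved.
Class III: 4/5 of 11717958 = 9374366.40, rounded up to 9374367; 9,374,367 required, 9,375,828 in favor — approved.

Not approved — the Class II shares did not give the required vote.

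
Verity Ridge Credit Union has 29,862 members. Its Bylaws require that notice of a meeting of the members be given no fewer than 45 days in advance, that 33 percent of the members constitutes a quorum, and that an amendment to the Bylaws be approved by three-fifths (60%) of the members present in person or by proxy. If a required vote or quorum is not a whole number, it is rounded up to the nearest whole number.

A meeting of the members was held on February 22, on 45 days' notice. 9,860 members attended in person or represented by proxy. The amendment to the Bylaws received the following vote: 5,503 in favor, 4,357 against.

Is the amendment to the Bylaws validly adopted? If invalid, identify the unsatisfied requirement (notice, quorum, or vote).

Invalid — vote requirement not satisfied.

Notice: 45 days given; 45 required. Satisfied.
Quorum: 33% of 29,862 = 9,854.46, rounded up to 9,855; 9,860 present. Satisfied.
Vote: requires three-fifths of those present (9,860); 3/5 of 9860 = 5916, so 5,916 needed; 5,503 in favor. Not satisfied.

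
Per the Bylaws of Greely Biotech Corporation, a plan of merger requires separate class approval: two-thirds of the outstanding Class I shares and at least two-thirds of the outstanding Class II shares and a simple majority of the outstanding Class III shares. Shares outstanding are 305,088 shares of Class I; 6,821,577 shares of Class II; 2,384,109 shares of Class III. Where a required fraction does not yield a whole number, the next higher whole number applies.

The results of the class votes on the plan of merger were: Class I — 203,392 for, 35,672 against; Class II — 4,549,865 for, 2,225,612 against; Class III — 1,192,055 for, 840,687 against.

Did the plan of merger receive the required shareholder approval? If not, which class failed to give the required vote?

Class I: 2/3 of 305088 = 203392; 203,392 required, 203,392 in favor — approved.
Class II: 2/3 of 6821577 = 4547718; 4,547,718 required, 4,549,865 in favor — approved.
Class III: a majority of 2384109 is 1192055; 1,192,055 required, 1,192,055 in favor — approved.

Approved — every class gave the required vote.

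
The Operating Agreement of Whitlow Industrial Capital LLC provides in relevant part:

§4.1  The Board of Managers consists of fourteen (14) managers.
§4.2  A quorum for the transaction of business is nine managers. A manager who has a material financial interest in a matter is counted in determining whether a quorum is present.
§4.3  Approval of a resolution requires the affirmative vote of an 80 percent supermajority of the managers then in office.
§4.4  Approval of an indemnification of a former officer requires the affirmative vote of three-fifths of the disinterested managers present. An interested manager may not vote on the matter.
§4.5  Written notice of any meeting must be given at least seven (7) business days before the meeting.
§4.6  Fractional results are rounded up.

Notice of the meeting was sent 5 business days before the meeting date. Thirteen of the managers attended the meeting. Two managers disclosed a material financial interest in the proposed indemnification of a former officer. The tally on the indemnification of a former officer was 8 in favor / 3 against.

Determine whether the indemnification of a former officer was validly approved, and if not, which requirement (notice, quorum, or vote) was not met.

Notice: 5 business days given; 7 required (5 < 7). Not satisfied.
Quorum: 13 present (interested managers count toward quorum); quorum is 9. Satisfied.
Vote: the indemnification of a former officer requires three-fifths of the disinterested managers present (13 − 2 = 11). 3/5 of 11 = 6.60, rounded up to 7, so 7 affirmative votes are needed; 8 voted in favor. Satisfied.

Invalid — notice requirement not satisfied.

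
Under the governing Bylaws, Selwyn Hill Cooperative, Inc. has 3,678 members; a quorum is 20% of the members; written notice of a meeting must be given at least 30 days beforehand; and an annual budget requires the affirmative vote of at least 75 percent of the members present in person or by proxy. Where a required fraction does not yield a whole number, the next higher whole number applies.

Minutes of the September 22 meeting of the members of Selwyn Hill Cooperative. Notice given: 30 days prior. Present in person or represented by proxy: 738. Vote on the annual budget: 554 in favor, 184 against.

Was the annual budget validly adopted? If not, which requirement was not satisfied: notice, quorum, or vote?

Notice: 30 days given; 30 required. Satisfied.
Quorum: 20% of 3,678 = 735.60, rounded up to 736; 738 present. Satisfied.
Vote: requires three-fourths of those present (738); 3/4 of 738 = 553.50, rounded up to 554, so 554 needed; 554 in favor. Satisfied.

Valid — all requirements satisfied.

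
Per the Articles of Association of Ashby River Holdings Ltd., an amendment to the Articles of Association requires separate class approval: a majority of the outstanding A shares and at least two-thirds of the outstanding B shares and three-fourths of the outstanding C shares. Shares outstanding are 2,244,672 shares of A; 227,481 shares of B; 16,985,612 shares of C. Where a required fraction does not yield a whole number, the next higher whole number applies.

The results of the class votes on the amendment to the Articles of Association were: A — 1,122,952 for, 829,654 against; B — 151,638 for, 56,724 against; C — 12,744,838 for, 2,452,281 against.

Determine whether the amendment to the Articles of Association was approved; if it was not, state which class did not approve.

Not approved — the B shares did not give the required vote.

A: a majority of 2244672 is 1122337; 1,122,337 required, 1,122,952 in favor — approved.
B: 2/3 of 227481 = 151654; 151,654 required, 151,638 in favor — not approved.
C: 3/4 of 16985612 = 12739209; 12,739,209 required, 12,744,838 in favor — approved.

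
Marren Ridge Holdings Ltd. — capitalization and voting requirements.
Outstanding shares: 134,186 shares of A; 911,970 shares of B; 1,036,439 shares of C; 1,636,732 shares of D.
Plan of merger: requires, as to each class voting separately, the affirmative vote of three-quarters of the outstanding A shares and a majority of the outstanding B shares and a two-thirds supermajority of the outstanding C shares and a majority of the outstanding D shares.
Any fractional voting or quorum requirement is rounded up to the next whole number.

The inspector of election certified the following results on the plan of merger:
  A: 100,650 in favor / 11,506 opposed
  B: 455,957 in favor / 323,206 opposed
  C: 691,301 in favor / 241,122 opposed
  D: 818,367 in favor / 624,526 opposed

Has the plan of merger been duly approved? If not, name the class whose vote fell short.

A: 3/4 of 134186 = 100639.50, rounded up to 100640; 100,640 required, 100,650 in favor — approved.
B: a majority of 911970 is 455986; 455,986 required, 455,957 in favor — not approved.
C: 2/3 of 1036439 = 690959.33, rounded up to 690960; 690,960 required, 691,301 in favor — approved.
D: a majority of 1636732 is 818367; 818,367 required, 818,367 in favor — approved.

Not approved — the B shares did not give the required vote.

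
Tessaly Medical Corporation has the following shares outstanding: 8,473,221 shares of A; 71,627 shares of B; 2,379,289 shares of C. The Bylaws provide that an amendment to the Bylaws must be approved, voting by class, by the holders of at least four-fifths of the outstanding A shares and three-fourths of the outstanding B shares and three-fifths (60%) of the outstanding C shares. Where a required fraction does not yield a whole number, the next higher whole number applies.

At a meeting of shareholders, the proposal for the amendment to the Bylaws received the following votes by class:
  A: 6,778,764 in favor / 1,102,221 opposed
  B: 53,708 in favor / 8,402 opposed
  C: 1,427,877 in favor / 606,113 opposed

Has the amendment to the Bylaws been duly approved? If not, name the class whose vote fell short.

A: 4/5 of 8473221 = 6778576.80, rounded up to 6778577; 6,778,577 required, 6,778,764 in favor — approved.
B: 3/4 of 71627 = 53720.25, rounded up to 53721; 53,721 required, 53,708 in favor — not approved.
C: 3/5 of 2379289 = 1427573.40, rounded up to 1427574; 1,427,574 required, 1,427,877 in favor — approved.

Not approved — the B shares did not give the required vote.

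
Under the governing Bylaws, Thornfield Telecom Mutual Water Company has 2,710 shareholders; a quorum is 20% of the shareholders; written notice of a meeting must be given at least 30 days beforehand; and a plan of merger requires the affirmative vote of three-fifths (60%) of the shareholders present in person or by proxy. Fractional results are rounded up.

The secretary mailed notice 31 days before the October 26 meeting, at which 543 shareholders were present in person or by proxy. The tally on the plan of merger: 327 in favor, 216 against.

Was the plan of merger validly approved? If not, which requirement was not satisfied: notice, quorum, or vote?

Valid — all requirements satisfied.

Notice: 31 days given; 30 required. Satisfied.
Quorum: 20% of 2,710 = 542; 543 present. Satisfied.
Vote: requires three-fifths of those present (543); 3/5 of 543 = 325.80, rounded up to 326, so 326 needed; 327 in favor. Satisfied.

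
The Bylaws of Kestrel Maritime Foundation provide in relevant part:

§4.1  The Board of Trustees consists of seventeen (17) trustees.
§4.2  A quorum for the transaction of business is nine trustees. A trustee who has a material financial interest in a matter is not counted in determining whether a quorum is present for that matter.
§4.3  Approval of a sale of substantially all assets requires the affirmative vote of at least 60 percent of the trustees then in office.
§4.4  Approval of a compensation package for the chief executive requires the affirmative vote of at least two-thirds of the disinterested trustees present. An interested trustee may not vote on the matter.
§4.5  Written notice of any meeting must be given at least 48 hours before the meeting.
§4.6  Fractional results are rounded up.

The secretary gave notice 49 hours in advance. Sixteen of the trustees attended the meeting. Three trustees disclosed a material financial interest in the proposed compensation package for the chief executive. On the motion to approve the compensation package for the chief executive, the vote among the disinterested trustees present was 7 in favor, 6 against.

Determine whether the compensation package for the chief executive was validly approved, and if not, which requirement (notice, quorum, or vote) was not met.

Invalid — vote requirement not satisfied.

Notice: 49 hours given; 48 required (49 ≥ 48). Satisfied.
Quorum: 16 present, but the 3 interested trustees do not count, leaving 13. Quorum is 9. Satisfied.
Vote: the compensation package for the chief executive requires two-thirds of the disinterested trustees present (16 − 3 = 13). 2/3 of 13 = 8.67, rounded up to 9, so 9 affirmative votes are needed; 7 voted in favor. Not satisfied.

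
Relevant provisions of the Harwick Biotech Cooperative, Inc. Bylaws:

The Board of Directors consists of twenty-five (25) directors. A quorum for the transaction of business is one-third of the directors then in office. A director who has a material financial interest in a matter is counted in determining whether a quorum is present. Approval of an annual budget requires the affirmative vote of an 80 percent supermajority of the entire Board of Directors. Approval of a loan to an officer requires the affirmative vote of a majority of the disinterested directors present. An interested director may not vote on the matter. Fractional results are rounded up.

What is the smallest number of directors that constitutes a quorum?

9

1/3 of 25 = 8.33, rounded up to 9.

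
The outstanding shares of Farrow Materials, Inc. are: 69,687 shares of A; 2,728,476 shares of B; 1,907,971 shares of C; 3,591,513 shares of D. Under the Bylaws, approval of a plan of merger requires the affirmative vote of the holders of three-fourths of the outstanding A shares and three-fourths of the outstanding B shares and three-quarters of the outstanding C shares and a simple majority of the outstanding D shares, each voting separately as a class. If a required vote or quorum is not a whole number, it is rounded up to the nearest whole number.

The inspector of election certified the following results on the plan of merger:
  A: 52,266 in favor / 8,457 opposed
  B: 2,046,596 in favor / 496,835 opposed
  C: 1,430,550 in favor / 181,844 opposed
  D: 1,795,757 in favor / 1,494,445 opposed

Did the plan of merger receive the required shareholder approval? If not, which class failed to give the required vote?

Not approved — the C shares did not give the required vote.

A: 3/4 of 69687 = 52265.25, rounded up to 52266; 52,266 required, 52,266 in favor — approved.
B: 3/4 of 2728476 = 2046357; 2,046,357 required, 2,046,596 in favor — approved.
C: 3/4 of 1907971 = 1430978.25, rounded up to 1430979; 1,430,979 required, 1,430,550 in favor — not approved.
D: a majority of 3591513 is 1795757; 1,795,757 required, 1,795,757 in favor — approved.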